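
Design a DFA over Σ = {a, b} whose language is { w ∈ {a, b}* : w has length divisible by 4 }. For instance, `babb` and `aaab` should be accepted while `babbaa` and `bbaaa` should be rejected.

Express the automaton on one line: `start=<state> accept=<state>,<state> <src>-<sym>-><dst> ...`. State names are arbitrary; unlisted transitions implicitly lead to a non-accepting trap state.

start=s0 accept=s0 s0-a->s1 s0-b->s1 s1-a->s2 s1-b->s2 s2-a->s3 s2-b->s3 s3-a->s0 s3-b->s0

Only the length mod 4 matters, so use a 4-cycle: from any state, every input symbol moves to the next state, wrapping s3 back to s0. Mark s0 accepting.
With 4 states:
        a   b  
>* s0   s1  s1 
   s1   s2  s2 
   s2   s3  s3 
   s3   s0  s0 
(> = start, * = accepting)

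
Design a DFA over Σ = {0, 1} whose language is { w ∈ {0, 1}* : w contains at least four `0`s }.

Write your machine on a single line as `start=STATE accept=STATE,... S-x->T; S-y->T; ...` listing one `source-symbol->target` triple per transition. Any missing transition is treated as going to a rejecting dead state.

Count `0`s, saturating at 5: states A through E mean 0 through 4 `0`s seen; F means more than 4. Each `0` increments (capped at F); other symbols loop. Accept from {E, F}.
6 states suffice.
       0  1 
>  A   B  A 
   B   C  B 
   C   D  C 
   D   E  D 
 * E   F  E 
 * F   F  F 
(> = start, * = accepting)

start=A; accept=E,F; A-0->B; A-1->A; B-0->C; B-1->B; C-0->D; C-1->C; D-0->E; D-1->D; E-0->F; E-1->E; F-0->F; F-1->F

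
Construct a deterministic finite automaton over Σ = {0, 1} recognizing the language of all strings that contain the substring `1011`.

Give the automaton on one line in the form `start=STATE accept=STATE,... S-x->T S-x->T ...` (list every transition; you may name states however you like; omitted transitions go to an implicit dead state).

start=q0 accept=q4 q0-0->q0 q0-1->q1 q1-0->q2 q1-1->q1 q2-0->q0 q2-1->q3 q3-0->q2 q3-1->q4 q4-0->q4 q4-1->q4

Track how much of `1011` has been matched so far: state q0 is no progress, q4 is the absorbing accept state reached once `1011` has occurred. Intermediate states record partial matches; on a mismatch, fall back to the longest reusable overlap.
A 5-state machine:
        0   1  
>  q0   q0  q1 
   q1   q2  q1 
   q2   q0  q3 
   q3   q2  q4 
 * q4   q4  q4 
(> = start, * = accepting)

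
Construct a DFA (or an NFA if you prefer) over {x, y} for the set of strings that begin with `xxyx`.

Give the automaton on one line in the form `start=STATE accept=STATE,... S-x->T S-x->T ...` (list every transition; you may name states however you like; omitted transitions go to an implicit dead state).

start=q0 accept=q4 q0-x->q1 q0-y->q5 q1-x->q2 q1-y->q5 q2-x->q5 q2-y->q3 q3-x->q4 q3-y->q5 q4-x->q4 q4-y->q4 q5-x->q5 q5-y->q5

Walk along `xxyx` while the input agrees: from q0 take `x` to q1, and so on. Any deviation drops to the rejecting sink q5. Once q4 is reached the prefix is confirmed and every continuation is accepted.
With 6 states:
        x   y  
>  q0   q1  q5 
   q1   q2  q5 
   q2   q5  q3 
   q3   q4  q5 
 * q4   q4  q4 
   q5   q5  q5 
(> = start, * = accepting)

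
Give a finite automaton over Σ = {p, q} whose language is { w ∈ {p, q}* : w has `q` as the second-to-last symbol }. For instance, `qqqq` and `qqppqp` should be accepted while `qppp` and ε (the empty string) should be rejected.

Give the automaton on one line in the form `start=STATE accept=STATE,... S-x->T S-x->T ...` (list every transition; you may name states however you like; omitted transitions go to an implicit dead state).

A DFA must remember the last 2 symbols (since which symbol is second-to-last isn't known until the input ends). Use one state per possible window of the last ≤2 symbols; accept from those whose window starts with `q`.
7 states suffice.
       p  q 
>  A   B  C 
   B   D  E 
   C   F  G 
   D   D  E 
   E   F  G 
 * F   D  E 
 * G   F  G 
(> = start, * = accepting)

start=A accept=F,G A-p->B A-q->C B-p->D B-q->E C-p->F C-q->G D-p->D D-q->E E-p->F E-q->G F-p->D F-q->E G-p->F G-q->G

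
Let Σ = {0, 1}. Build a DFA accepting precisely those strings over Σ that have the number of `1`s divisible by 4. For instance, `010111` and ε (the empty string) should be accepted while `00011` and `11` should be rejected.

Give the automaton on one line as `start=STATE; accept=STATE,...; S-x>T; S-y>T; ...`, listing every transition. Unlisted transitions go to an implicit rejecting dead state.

The only thing that matters is how many `1`s have appeared, reduced mod 4. Use one state per residue: q0 for 0, …, q3 for 3. Reading `1` moves to the next residue; anything else stays put. q0 is accepting.
A 4-state machine:
        0   1  
>* q0   q0  q1 
   q1   q1  q2 
   q2   q2  q3 
   q3   q3  q0 
(> = start, * = accepting)

start=q0; accept=q0; q0-0>q0; q0-1>q1; q1-0>q1; q1-1>q2; q2-0>q2; q2-1>q3; q3-0>q3; q3-1>q0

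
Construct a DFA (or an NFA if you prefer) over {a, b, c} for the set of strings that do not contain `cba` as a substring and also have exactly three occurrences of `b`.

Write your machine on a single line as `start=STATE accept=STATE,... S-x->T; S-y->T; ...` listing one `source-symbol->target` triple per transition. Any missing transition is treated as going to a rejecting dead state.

start=q0; accept=q6,q11,q12; q0-a->q0; q0-b->q1; q0-c->q2; q1-a->q1; q1-b->q3; q1-c->q4; q2-a->q0; q2-b->q5; q2-c->q2; q3-a->q3; q3-b->q6; q3-c->q7; q4-a->q1; q4-b->q8; q4-c->q4; q5-a->q9; q5-b->q3; q5-c->q4; q6-a->q6; q6-b->q10; q6-c->q11; q7-a->q3; q7-b->q12; q7-c->q7; q8-a->q13; q8-b->q6; q8-c->q7; q9-a->q9; q9-b->q13; q9-c->q9; q10-a->q10; q10-b->q10; q10-c->q14; q11-a->q6; q11-b->q15; q11-c->q11; q12-a->q16; q12-b->q10; q12-c->q11; q13-a->q13; q13-b->q16; q13-c->q13; q14-a->q10; q14-b->q15; q14-c->q14; q15-a->q17; q15-b->q10; q15-c->q14; q16-a->q16; q16-b->q17; q16-c->q16; q17-a->q17; q17-b->q17; q17-c->q17

Run two small machines in parallel and take their product. The first has 4 states tracking partial matches of the forbidden pattern `cba`; the second has 5 states tracking the count of `b`s, saturating at 4. A product state is a pair (one from each), accepting exactly when both do.
18 states suffice.
          a    b    c  
>  q0     q0   q1   q2 
   q1     q1   q3   q4 
   q2     q0   q5   q2 
   q3     q3   q6   q7 
   q4     q1   q8   q4 
   q5     q9   q3   q4 
 * q6     q6  q10  q11 
   q7     q3  q12   q7 
   q8    q13   q6   q7 
   q9     q9  q13   q9 
   q10   q10  q10  q14 
 * q11    q6  q15  q11 
 * q12   q16  q10  q11 
   q13   q13  q16  q13 
   q14   q10  q15  q14 
   q15   q17  q10  q14 
   q16   q16  q17  q16 
   q17   q17  q17  q17 
(> = start, * = accepting)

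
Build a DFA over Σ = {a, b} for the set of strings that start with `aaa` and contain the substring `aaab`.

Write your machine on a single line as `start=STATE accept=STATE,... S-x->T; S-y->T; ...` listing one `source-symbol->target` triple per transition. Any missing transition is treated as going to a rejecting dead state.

Handle the two conditions separately and then intersect. One (5 states) tracks whether the input so far still matches the prefix `aaa`; the other (5 states) tracks whether and how much of `aaab` has been seen. Each combined state is a pair, one component from each; accept when both components accept. Equivalent product states are then merged.
        a   b  
>  q0   q1  q2 
   q1   q3  q2 
   q2   q2  q2 
   q3   q4  q2 
   q4   q4  q5 
 * q5   q5  q5 
(> = start, * = accepting)

start=q0; accept=q5; q0-a->q1; q0-b->q2; q1-a->q3; q1-b->q2; q2-a->q2; q2-b->q2; q3-a->q4; q3-b->q2; q4-a->q4; q4-b->q5; q5-a->q5; q5-b->q5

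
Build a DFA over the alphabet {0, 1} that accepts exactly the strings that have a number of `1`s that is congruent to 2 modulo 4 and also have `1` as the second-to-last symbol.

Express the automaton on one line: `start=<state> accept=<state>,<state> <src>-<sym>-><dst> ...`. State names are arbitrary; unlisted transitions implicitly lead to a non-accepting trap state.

start=A accept=G,J A-0->B A-1->C B-0->D B-1->E C-0->F C-1->G D-0->D D-1->E E-0->F E-1->G F-0->H F-1->I G-0->J G-1->K H-0->H H-1->I I-0->J I-1->K J-0->L J-1->M K-0->N K-1->O L-0->L L-1->M M-0->N M-1->O N-0->P N-1->Q O-0->R O-1->S P-0->P P-1->Q Q-0->R Q-1->S R-0->D R-1->E S-0->F S-1->G

Run two small machines in parallel and take their product. The first has 4 states tracking the count of `1`s modulo 4; the second has 7 states tracking the last 2 symbols read. A product state is a pair (one from each), accepting exactly when both do.
With 19 states:
       0  1 
>  A   B  C 
   B   D  E 
   C   F  G 
   D   D  E 
   E   F  G 
   F   H  I 
 * G   J  K 
   H   H  I 
   I   J  K 
 * J   L  M 
   K   N  O 
   L   L  M 
   M   N  O 
   N   P  Q 
   O   R  S 
   P   P  Q 
   Q   R  S 
   R   D  E 
   S   F  G 
(> = start, * = accepting)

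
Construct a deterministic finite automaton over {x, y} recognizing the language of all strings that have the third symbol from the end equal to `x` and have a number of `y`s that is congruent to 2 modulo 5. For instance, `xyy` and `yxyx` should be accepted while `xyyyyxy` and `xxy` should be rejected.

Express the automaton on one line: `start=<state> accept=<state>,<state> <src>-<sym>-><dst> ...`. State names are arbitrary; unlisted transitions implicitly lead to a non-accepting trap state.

start=q0 accept=q6,q11,q12,q15 q0-x->q1 q0-y->q2 q1-x->q1 q1-y->q3 q2-x->q4 q2-y->q5 q3-x->q4 q3-y->q6 q4-x->q7 q4-y->q8 q5-x->q9 q5-y->q10 q6-x->q9 q6-y->q10 q7-x->q7 q7-y->q11 q8-x->q12 q8-y->q10 q9-x->q13 q9-y->q10 q10-x->q10 q10-y->q14 q11-x->q12 q11-y->q10 q12-x->q13 q12-y->q10 q13-x->q15 q13-y->q10 q14-x->q14 q14-y->q0 q15-x->q15 q15-y->q10

Build one automaton per condition and run them in lockstep. One (15 states) tracks the last 3 symbols read; the other (5 states) tracks the count of `y`s modulo 5. Each combined state is a pair, one component from each; accept when both components accept. After merging equivalent states the machine shrinks.
With 16 states:
          x    y  
>  q0     q1   q2 
   q1     q1   q3 
   q2     q4   q5 
   q3     q4   q6 
   q4     q7   q8 
   q5     q9  q10 
 * q6     q9  q10 
   q7     q7  q11 
   q8    q12  q10 
   q9    q13  q10 
   q10   q10  q14 
 * q11   q12  q10 
 * q12   q13  q10 
   q13   q15  q10 
   q14   q14   q0 
 * q15   q15  q10 
(> = start, * = accepting)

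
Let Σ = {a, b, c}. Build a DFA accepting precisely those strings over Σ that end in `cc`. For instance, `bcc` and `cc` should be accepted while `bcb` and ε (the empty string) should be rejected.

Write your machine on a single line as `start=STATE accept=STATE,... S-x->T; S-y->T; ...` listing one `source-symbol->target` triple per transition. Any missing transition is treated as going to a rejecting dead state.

start=q0; accept=q2; q0-a->q0; q0-b->q0; q0-c->q1; q1-a->q0; q1-b->q0; q1-c->q2; q2-a->q0; q2-b->q0; q2-c->q2

Let each state record the length of the longest suffix of the input read so far that is also a prefix of `cc`. q1 means the last symbol is `c`; q2 means the last 2 symbols are `cc`. Accept only at q2, where the string currently ends in `cc`.
A 3-state machine:
        a   b   c  
>  q0   q0  q0  q1 
   q1   q0  q0  q2 
 * q2   q0  q0  q2 
(> = start, * = accepting)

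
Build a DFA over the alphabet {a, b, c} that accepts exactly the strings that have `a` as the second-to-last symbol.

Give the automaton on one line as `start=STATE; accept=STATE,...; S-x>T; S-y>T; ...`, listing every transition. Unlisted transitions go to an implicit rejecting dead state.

Because acceptance depends on a position counted from the end, the machine has to buffer the most recent 2 symbols. Make each state the string of the last up-to-2 symbols read; on input `x` shift the window left and append `x`. Accept when the buffered window has length 2 and begins with `a`.
With 13 states:
          a    b    c  
>  S0     S1   S2   S3 
   S1     S4   S5   S6 
   S2     S7   S8   S9 
   S3    S10  S11  S12 
 * S4     S4   S5   S6 
 * S5     S7   S8   S9 
 * S6    S10  S11  S12 
   S7     S4   S5   S6 
   S8     S7   S8   S9 
   S9    S10  S11  S12 
   S10    S4   S5   S6 
   S11    S7   S8   S9 
   S12   S10  S11  S12 
(> = start, * = accepting)

start=S0; accept=S4,S5,S6; S0-a>S1; S0-b>S2; S0-c>S3; S1-a>S4; S1-b>S5; S1-c>S6; S2-a>S7; S2-b>S8; S2-c>S9; S3-a>S10; S3-b>S11; S3-c>S12; S4-a>S4; S4-b>S5; S4-c>S6; S5-a>S7; S5-b>S8; S5-c>S9; S6-a>S10; S6-b>S11; S6-c>S12; S7-a>S4; S7-b>S5; S7-c>S6; S8-a>S7; S8-b>S8; S8-c>S9; S9-a>S10; S9-b>S11; S9-c>S12; S10-a>S4; S10-b>S5; S10-c>S6; S11-a>S7; S11-b>S8; S11-c>S9; S12-a>S10; S12-b>S11; S12-c>S12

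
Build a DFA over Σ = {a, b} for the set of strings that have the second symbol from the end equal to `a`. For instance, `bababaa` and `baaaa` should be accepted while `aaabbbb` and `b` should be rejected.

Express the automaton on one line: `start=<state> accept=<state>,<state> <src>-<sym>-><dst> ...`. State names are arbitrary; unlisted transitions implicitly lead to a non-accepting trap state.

Because acceptance depends on a position counted from the end, the machine has to buffer the most recent 2 symbols. Make each state the string of the last up-to-2 symbols read; on input `x` shift the window left and append `x`. Accept when the buffered window has length 2 and begins with `a`.
A 7-state machine:
        a   b  
>  q0   q1  q2 
   q1   q3  q4 
   q2   q5  q6 
 * q3   q3  q4 
 * q4   q5  q6 
   q5   q3  q4 
   q6   q5  q6 
(> = start, * = accepting)

start=q0 accept=q3,q4 q0-a->q1 q0-b->q2 q1-a->q3 q1-b->q4 q2-a->q5 q2-b->q6 q3-a->q3 q3-b->q4 q4-a->q5 q4-b->q6 q5-a->q3 q5-b->q4 q6-a->q5 q6-b->q6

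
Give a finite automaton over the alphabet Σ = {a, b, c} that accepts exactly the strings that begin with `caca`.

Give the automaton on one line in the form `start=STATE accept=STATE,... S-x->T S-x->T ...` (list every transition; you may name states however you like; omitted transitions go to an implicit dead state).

start=S0 accept=S4 S0-a->S5 S0-b->S5 S0-c->S1 S1-a->S2 S1-b->S5 S1-c->S5 S2-a->S5 S2-b->S5 S2-c->S3 S3-a->S4 S3-b->S5 S3-c->S5 S4-a->S4 S4-b->S4 S4-c->S4 S5-a->S5 S5-b->S5 S5-c->S5

Check the first 4 symbols one by one: S0 through S3 record how many have matched `caca` so far; any wrong symbol goes to the dead state S5. After all 4 match we enter the accepting sink S4.
With 6 states:
        a   b   c  
>  S0   S5  S5  S1 
   S1   S2  S5  S5 
   S2   S5  S5  S3 
   S3   S4  S5  S5 
 * S4   S4  S4  S4 
   S5   S5  S5  S5 
(> = start, * = accepting)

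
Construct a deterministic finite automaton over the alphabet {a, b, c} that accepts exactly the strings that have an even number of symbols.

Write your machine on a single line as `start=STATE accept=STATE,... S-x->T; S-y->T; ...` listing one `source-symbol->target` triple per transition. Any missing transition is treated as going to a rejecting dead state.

Only the length mod 2 matters, so use a 2-cycle: from any state, every input symbol moves to the next state, wrapping s1 back to s0. Mark s0 accepting.
2 states suffice.
        a   b   c  
>* s0   s1  s1  s1 
   s1   s0  s0  s0 
(> = start, * = accepting)

start=s0; accept=s0; s0-a->s1; s0-b->s1; s0-c->s1; s1-a->s0; s1-b->s0; s1-c->s0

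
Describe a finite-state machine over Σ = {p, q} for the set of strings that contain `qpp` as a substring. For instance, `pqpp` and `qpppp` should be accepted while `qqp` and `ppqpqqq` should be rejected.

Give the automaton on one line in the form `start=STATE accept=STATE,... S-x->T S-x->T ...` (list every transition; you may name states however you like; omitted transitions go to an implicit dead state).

start=s0 accept=s3 s0-p->s0 s0-q->s1 s1-p->s2 s1-q->s1 s2-p->s3 s2-q->s1 s3-p->s3 s3-q->s3

States s0..s2 record the length of the longest prefix of `qpp` that matches the current input suffix. Reaching s3 means `qpp` has been seen, and we stay there forever. Accept from s3.
4 states suffice.
        p   q  
>  s0   s0  s1 
   s1   s2  s1 
   s2   s3  s1 
 * s3   s3  s3 
(> = start, * = accepting)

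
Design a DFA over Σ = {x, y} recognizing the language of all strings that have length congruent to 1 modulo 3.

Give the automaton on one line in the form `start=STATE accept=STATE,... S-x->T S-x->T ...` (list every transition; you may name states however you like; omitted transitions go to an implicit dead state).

Only the length mod 3 matters, so use a 3-cycle: from any state, every input symbol moves to the next state, wrapping q2 back to q0. Mark q1 accepting.
With 3 states:
        x   y  
>  q0   q1  q1 
 * q1   q2  q2 
   q2   q0  q0 
(> = start, * = accepting)

start=q0 accept=q1 q0-x->q1 q0-y->q1 q1-x->q2 q1-y->q2 q2-x->q0 q2-y->q0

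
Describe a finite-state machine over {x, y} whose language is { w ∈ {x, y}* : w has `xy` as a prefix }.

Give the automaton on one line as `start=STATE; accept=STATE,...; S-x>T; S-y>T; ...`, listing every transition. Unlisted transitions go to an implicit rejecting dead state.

Check the first 2 symbols one by one: s0 through s1 record how many have matched `xy` so far; any wrong symbol goes to the dead state s3. After all 2 match we enter the accepting sink s2.
A 4-state machine:
        x   y  
>  s0   s1  s3 
   s1   s3  s2 
 * s2   s2  s2 
   s3   s3  s3 
(> = start, * = accepting)

start=s0; accept=s2; s0-x>s1; s0-y>s3; s1-x>s3; s1-y>s2; s2-x>s2; s2-y>s2; s3-x>s3; s3-y>s3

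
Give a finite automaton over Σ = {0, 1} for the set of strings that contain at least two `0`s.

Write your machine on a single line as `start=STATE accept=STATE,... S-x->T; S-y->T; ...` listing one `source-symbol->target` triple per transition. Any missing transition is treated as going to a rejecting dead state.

start=S0; accept=S2,S3; S0-0->S1; S0-1->S0; S1-0->S2; S1-1->S1; S2-0->S3; S2-1->S2; S3-0->S3; S3-1->S3

Count `0`s, saturating at 3: states S0 through S2 mean 0 through 2 `0`s seen; S3 means more than 2. Each `0` increments (capped at S3); other symbols loop. Accept from {S2, S3}.
A 4-state machine:
        0   1  
>  S0   S1  S0 
   S1   S2  S1 
 * S2   S3  S2 
 * S3   S3  S3 
(> = start, * = accepting)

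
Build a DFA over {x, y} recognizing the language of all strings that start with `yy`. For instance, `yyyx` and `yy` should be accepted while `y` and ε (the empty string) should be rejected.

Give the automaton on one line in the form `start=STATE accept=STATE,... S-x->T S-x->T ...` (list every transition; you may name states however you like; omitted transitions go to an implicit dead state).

Check the first 2 symbols one by one: S0 through S1 record how many have matched `yy` so far; any wrong symbol goes to the dead state S3. After all 2 match we enter the accepting sink S2.
        x   y  
>  S0   S3  S1 
   S1   S3  S2 
 * S2   S2  S2 
   S3   S3  S3 
(> = start, * = accepting)

start=S0 accept=S2 S0-x->S3 S0-y->S1 S1-x->S3 S1-y->S2 S2-x->S2 S2-y->S2 S3-x->S3 S3-y->S3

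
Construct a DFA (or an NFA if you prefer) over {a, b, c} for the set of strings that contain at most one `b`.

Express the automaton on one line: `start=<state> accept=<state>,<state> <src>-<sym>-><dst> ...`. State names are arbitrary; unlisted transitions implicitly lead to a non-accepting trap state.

Only the number of `b`s matters, and only up to 2. Make a chain q0 → q1 → q2 advanced by each `b` (with q2 absorbing); every other symbol self-loops. The accepting set is {q0, q1}.
        a   b   c  
>* q0   q0  q1  q0 
 * q1   q1  q2  q1 
   q2   q2  q2  q2 
(> = start, * = accepting)

start=q0 accept=q0,q1 q0-a->q0 q0-b->q1 q0-c->q0 q1-a->q1 q1-b->q2 q1-c->q1 q2-a->q2 q2-b->q2 q2-c->q2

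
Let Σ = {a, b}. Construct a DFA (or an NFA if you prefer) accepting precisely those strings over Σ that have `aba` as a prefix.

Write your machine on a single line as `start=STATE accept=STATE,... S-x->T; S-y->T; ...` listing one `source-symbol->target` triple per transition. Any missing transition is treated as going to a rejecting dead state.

start=q0; accept=q3; q0-a->q1; q0-b->q4; q1-a->q4; q1-b->q2; q2-a->q3; q2-b->q4; q3-a->q3; q3-b->q3; q4-a->q4; q4-b->q4

Check the first 3 symbols one by one: q0 through q2 record how many have matched `aba` so far; any wrong symbol goes to the dead state q4. After all 3 match we enter the accepting sink q3.
With 5 states:
        a   b  
>  q0   q1  q4 
   q1   q4  q2 
   q2   q3  q4 
 * q3   q3  q3 
   q4   q4  q4 
(> = start, * = accepting)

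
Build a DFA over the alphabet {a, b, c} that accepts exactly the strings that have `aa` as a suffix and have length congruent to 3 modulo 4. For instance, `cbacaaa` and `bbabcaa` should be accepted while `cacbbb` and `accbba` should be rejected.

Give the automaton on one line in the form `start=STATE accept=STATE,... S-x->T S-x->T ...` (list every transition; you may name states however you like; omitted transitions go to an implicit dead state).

Run two small machines in parallel and take their product. One (3 states) tracks how much of the suffix `aa` has currently been matched; the other (4 states) tracks the input length modulo 4. Each combined state is a pair, one component from each; accept when both components accept. Minimizing collapses redundant product states.
6 states suffice.
        a   b   c  
>  S0   S1  S1  S1 
   S1   S2  S3  S3 
   S2   S4  S5  S5 
   S3   S5  S5  S5 
 * S4   S0  S0  S0 
   S5   S0  S0  S0 
(> = start, * = accepting)

start=S0 accept=S4 S0-a->S1 S0-b->S1 S0-c->S1 S1-a->S2 S1-b->S3 S1-c->S3 S2-a->S4 S2-b->S5 S2-c->S5 S3-a->S5 S3-b->S5 S3-c->S5 S4-a->S0 S4-b->S0 S4-c->S0 S5-a->S0 S5-b->S0 S5-c->S0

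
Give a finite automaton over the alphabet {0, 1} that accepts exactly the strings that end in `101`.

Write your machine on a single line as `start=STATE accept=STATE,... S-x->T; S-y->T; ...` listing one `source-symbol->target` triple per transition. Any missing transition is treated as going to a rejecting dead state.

start=s0; accept=s3; s0-0->s0; s0-1->s1; s1-0->s2; s1-1->s1; s2-0->s0; s2-1->s3; s3-0->s2; s3-1->s1

Let each state record the length of the longest suffix of the input read so far that is also a prefix of `101`. s1 means the last symbol is `1`; s2 means the last 2 symbols are `10`; s3 means the last 3 symbols are `101`. Accept only at s3, where the string currently ends in `101`.
With 4 states:
        0   1  
>  s0   s0  s1 
   s1   s2  s1 
   s2   s0  s3 
 * s3   s2  s1 
(> = start, * = accepting)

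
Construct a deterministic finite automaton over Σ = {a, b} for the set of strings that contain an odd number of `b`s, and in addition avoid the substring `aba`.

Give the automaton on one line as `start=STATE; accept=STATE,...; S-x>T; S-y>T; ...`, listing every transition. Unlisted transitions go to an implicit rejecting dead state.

start=q0; accept=q2,q3,q4; q0-a>q1; q0-b>q2; q1-a>q1; q1-b>q3; q2-a>q4; q2-b>q0; q3-a>q5; q3-b>q0; q4-a>q4; q4-b>q6; q5-a>q5; q5-b>q5; q6-a>q5; q6-b>q2

Build one automaton per condition and run them in lockstep. The first has 2 states tracking the count of `b`s modulo 2; the second has 4 states tracking partial matches of the forbidden pattern `aba`. A product state is a pair (one from each), accepting exactly when both do. Minimizing collapses redundant product states.
7 states suffice.
        a   b  
>  q0   q1  q2 
   q1   q1  q3 
 * q2   q4  q0 
 * q3   q5  q0 
 * q4   q4  q6 
   q5   q5  q5 
   q6   q5  q2 
(> = start, * = accepting)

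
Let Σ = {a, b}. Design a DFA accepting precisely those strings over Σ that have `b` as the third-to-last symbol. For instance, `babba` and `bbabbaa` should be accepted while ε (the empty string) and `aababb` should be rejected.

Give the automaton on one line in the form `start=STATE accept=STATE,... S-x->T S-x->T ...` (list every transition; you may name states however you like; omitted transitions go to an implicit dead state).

start=S0 accept=S11,S12,S13,S14 S0-a->S1 S0-b->S2 S1-a->S3 S1-b->S4 S2-a->S5 S2-b->S6 S3-a->S7 S3-b->S8 S4-a->S9 S4-b->S10 S5-a->S11 S5-b->S12 S6-a->S13 S6-b->S14 S7-a->S7 S7-b->S8 S8-a->S9 S8-b->S10 S9-a->S11 S9-b->S12 S10-a->S13 S10-b->S14 S11-a->S7 S11-b->S8 S12-a->S9 S12-b->S10 S13-a->S11 S13-b->S12 S14-a->S13 S14-b->S14

A DFA must remember the last 3 symbols (since which symbol is third-to-last isn't known until the input ends). Use one state per possible window of the last ≤3 symbols; accept from those whose window starts with `b`.
With 15 states:
          a    b  
>  S0     S1   S2 
   S1     S3   S4 
   S2     S5   S6 
   S3     S7   S8 
   S4     S9  S10 
   S5    S11  S12 
   S6    S13  S14 
   S7     S7   S8 
   S8     S9  S10 
   S9    S11  S12 
   S10   S13  S14 
 * S11    S7   S8 
 * S12    S9  S10 
 * S13   S11  S12 
 * S14   S13  S14 
(> = start, * = accepting)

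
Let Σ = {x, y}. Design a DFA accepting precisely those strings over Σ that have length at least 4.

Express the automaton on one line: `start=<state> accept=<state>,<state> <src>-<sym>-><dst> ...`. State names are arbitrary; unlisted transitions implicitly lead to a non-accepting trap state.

Count input length up to 5: every symbol moves from q0 toward q5, which means 'more than 4' and absorbs. Accept from {q4, q5}.
With 6 states:
        x   y  
>  q0   q1  q1 
   q1   q2  q2 
   q2   q3  q3 
   q3   q4  q4 
 * q4   q5  q5 
 * q5   q5  q5 
(> = start, * = accepting)

start=q0 accept=q4,q5 q0-x->q1 q0-y->q1 q1-x->q2 q1-y->q2 q2-x->q3 q2-y->q3 q3-x->q4 q3-y->q4 q4-x->q5 q4-y->q5 q5-x->q5 q5-y->q5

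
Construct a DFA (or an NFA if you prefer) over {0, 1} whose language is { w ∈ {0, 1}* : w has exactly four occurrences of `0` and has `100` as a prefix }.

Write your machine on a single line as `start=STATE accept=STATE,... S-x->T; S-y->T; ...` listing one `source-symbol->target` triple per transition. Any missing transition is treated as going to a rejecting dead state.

Build one automaton per condition and run them in lockstep. One (6 states) tracks the count of `0`s, saturating at 5; the other (5 states) tracks whether the input so far still matches the prefix `100`. Each combined state is a pair, one component from each; accept when both components accept. Minimizing collapses redundant product states.
7 states suffice.
       0  1 
>  A   B  C 
   B   B  B 
   C   D  B 
   D   E  B 
   E   F  E 
   F   G  F 
 * G   B  G 
(> = start, * = accepting)

start=A; accept=G; A-0->B; A-1->C; B-0->B; B-1->B; C-0->D; C-1->B; D-0->E; D-1->B; E-0->F; E-1->E; F-0->G; F-1->F; G-0->B; G-1->G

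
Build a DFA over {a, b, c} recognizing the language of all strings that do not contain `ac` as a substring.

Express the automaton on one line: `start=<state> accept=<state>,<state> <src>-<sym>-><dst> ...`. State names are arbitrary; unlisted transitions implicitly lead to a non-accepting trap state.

start=q0 accept=q0,q1 q0-a->q1 q0-b->q0 q0-c->q0 q1-a->q1 q1-b->q0 q1-c->q2 q2-a->q2 q2-b->q2 q2-c->q2

This is the complement of 'contains `ac`'. Use the same substring-matching states — q0 through q2 holding how much of `ac` has just been matched — but flip the accepting set: everything except the trap q2 accepts.
A 3-state machine:
        a   b   c  
>* q0   q1  q0  q0 
 * q1   q1  q0  q2 
   q2   q2  q2  q2 
(> = start, * = accepting)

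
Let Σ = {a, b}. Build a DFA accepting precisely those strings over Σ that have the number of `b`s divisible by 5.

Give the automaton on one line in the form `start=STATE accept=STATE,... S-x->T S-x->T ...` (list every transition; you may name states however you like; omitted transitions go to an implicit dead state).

Keep the running count of `b`s modulo 5: each `b` advances along the cycle s0 → s1 → s2 → s3 → s4 → s0 while other symbols loop. Accept at s0.
        a   b  
>* s0   s0  s1 
   s1   s1  s2 
   s2   s2  s3 
   s3   s3  s4 
   s4   s4  s0 
(> = start, * = accepting)

start=s0 accept=s0 s0-a->s0 s0-b->s1 s1-a->s1 s1-b->s2 s2-a->s2 s2-b->s3 s3-a->s3 s3-b->s4 s4-a->s4 s4-b->s0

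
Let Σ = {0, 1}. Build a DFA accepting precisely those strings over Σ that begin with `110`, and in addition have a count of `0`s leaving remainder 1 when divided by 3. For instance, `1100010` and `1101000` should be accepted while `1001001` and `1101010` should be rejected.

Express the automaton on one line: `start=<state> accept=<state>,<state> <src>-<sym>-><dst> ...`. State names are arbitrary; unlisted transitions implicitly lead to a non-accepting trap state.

Handle the two conditions separately and then intersect. The first has 5 states tracking whether the input so far still matches the prefix `110`; the second has 3 states tracking the count of `0`s modulo 3. A product state is a pair (one from each), accepting exactly when both do.
With 9 states:
        0   1  
>  S0   S1  S2 
   S1   S3  S1 
   S2   S1  S4 
   S3   S5  S3 
   S4   S6  S5 
   S5   S1  S5 
 * S6   S7  S6 
   S7   S8  S7 
   S8   S6  S8 
(> = start, * = accepting)

start=S0 accept=S6 S0-0->S1 S0-1->S2 S1-0->S3 S1-1->S1 S2-0->S1 S2-1->S4 S3-0->S5 S3-1->S3 S4-0->S6 S4-1->S5 S5-0->S1 S5-1->S5 S6-0->S7 S6-1->S6 S7-0->S8 S7-1->S7 S8-0->S6 S8-1->S8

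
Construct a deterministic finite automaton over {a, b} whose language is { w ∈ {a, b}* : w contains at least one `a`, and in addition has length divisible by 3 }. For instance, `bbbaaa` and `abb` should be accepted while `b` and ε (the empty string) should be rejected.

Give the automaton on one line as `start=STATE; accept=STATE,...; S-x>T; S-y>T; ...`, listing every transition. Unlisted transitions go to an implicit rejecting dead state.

Run two small machines in parallel and take their product. The first has 3 states tracking the count of `a`s, saturating at 2; the second has 3 states tracking the input length modulo 3. A product state is a pair (one from each), accepting exactly when both do. Equivalent product states are then merged.
With 6 states:
        a   b  
>  S0   S1  S2 
   S1   S3  S3 
   S2   S3  S4 
   S3   S5  S5 
   S4   S5  S0 
 * S5   S1  S1 
(> = start, * = accepting)

start=S0; accept=S5; S0-a>S1; S0-b>S2; S1-a>S3; S1-b>S3; S2-a>S3; S2-b>S4; S3-a>S5; S3-b>S5; S4-a>S5; S4-b>S0; S5-a>S1; S5-b>S1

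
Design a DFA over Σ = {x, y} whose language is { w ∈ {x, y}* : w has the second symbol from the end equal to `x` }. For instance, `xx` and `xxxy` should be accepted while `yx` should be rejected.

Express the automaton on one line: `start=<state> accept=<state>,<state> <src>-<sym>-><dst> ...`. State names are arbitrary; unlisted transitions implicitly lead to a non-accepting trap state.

start=q0 accept=q3,q4 q0-x->q1 q0-y->q2 q1-x->q3 q1-y->q4 q2-x->q5 q2-y->q6 q3-x->q3 q3-y->q4 q4-x->q5 q4-y->q6 q5-x->q3 q5-y->q4 q6-x->q5 q6-y->q6

A DFA must remember the last 2 symbols (since which symbol is second-to-last isn't known until the input ends). Use one state per possible window of the last ≤2 symbols; accept from those whose window starts with `x`.
A 7-state machine:
        x   y  
>  q0   q1  q2 
   q1   q3  q4 
   q2   q5  q6 
 * q3   q3  q4 
 * q4   q5  q6 
   q5   q3  q4 
   q6   q5  q6 
(> = start, * = accepting)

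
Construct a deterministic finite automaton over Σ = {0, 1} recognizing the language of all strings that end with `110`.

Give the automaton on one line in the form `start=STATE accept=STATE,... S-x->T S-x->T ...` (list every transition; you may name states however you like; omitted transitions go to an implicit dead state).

start=S0 accept=S3 S0-0->S0 S0-1->S1 S1-0->S0 S1-1->S2 S2-0->S3 S2-1->S2 S3-0->S0 S3-1->S1

Remember how much of `110` the current input suffix matches. State S0 means no match yet; S1 means the last symbol is `1`; S2 means the last 2 symbols are `11`; S3 means the last 3 symbols are `110`. Only S3 accepts. On a mismatch, fall back to the longest proper suffix that is still a prefix of `110`.
A 4-state machine:
        0   1  
>  S0   S0  S1 
   S1   S0  S2 
   S2   S3  S2 
 * S3   S0  S1 
(> = start, * = accepting)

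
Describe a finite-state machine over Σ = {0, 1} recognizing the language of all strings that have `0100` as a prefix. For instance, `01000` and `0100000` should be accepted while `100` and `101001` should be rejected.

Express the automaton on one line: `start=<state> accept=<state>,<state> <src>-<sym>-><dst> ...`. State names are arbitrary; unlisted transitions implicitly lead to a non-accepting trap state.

start=q0 accept=q4 q0-0->q1 q0-1->q5 q1-0->q5 q1-1->q2 q2-0->q3 q2-1->q5 q3-0->q4 q3-1->q5 q4-0->q4 q4-1->q4 q5-0->q5 q5-1->q5

Walk along `0100` while the input agrees: from q0 take `0` to q1, and so on. Any deviation drops to the rejecting sink q5. Once q4 is reached the prefix is confirmed and every continuation is accepted.
A 6-state machine:
        0   1  
>  q0   q1  q5 
   q1   q5  q2 
   q2   q3  q5 
   q3   q4  q5 
 * q4   q4  q4 
   q5   q5  q5 
(> = start, * = accepting)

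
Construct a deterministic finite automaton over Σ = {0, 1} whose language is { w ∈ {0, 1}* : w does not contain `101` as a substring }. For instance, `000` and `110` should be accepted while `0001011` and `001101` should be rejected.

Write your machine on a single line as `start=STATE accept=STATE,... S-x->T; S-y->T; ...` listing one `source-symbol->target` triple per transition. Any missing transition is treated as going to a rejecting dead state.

start=q0; accept=q0,q1,q2; q0-0->q0; q0-1->q1; q1-0->q2; q1-1->q1; q2-0->q0; q2-1->q3; q3-0->q3; q3-1->q3

Track partial matches of the forbidden pattern `101`. State q3 is a dead state reached once `101` has occurred; every other state accepts. q0 means no part of `101` is currently matched.
With 4 states:
        0   1  
>* q0   q0  q1 
 * q1   q2  q1 
 * q2   q0  q3 
   q3   q3  q3 
(> = start, * = accepting)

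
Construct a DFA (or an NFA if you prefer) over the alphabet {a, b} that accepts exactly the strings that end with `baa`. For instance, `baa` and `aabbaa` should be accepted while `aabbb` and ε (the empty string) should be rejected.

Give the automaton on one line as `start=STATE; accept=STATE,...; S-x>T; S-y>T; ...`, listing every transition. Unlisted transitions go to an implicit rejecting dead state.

Remember how much of `baa` the current input suffix matches. State S0 means no match yet; S1 means the last symbol is `b`; S2 means the last 2 symbols are `ba`; S3 means the last 3 symbols are `baa`. Only S3 accepts. On a mismatch, fall back to the longest proper suffix that is still a prefix of `baa`.
        a   b  
>  S0   S0  S1 
   S1   S2  S1 
   S2   S3  S1 
 * S3   S0  S1 
(> = start, * = accepting)

start=S0; accept=S3; S0-a>S0; S0-b>S1; S1-a>S2; S1-b>S1; S2-a>S3; S2-b>S1; S3-a>S0; S3-b>S1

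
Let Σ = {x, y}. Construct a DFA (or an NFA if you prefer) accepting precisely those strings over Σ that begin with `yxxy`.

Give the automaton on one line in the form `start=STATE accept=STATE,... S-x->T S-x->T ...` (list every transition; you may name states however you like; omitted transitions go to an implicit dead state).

start=q0 accept=q4 q0-x->q5 q0-y->q1 q1-x->q2 q1-y->q5 q2-x->q3 q2-y->q5 q3-x->q5 q3-y->q4 q4-x->q4 q4-y->q4 q5-x->q5 q5-y->q5

Walk along `yxxy` while the input agrees: from q0 take `y` to q1, and so on. Any deviation drops to the rejecting sink q5. Once q4 is reached the prefix is confirmed and every continuation is accepted.
6 states suffice.
        x   y  
>  q0   q5  q1 
   q1   q2  q5 
   q2   q3  q5 
   q3   q5  q4 
 * q4   q4  q4 
   q5   q5  q5 
(> = start, * = accepting)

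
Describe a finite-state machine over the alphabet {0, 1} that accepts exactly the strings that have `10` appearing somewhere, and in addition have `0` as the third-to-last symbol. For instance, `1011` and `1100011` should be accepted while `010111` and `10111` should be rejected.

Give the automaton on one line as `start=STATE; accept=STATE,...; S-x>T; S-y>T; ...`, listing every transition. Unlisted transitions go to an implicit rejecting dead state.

start=q0; accept=q9,q15,q16,q17; q0-0>q1; q0-1>q2; q1-0>q3; q1-1>q4; q2-0>q5; q2-1>q6; q3-0>q7; q3-1>q8; q4-0>q9; q4-1>q10; q5-0>q11; q5-1>q12; q6-0>q13; q6-1>q14; q7-0>q7; q7-1>q8; q8-0>q9; q8-1>q10; q9-0>q11; q9-1>q12; q10-0>q13; q10-1>q14; q11-0>q15; q11-1>q16; q12-0>q9; q12-1>q17; q13-0>q11; q13-1>q12; q14-0>q13; q14-1>q14; q15-0>q15; q15-1>q16; q16-0>q9; q16-1>q17; q17-0>q13; q17-1>q18; q18-0>q13; q18-1>q18

Build one automaton per condition and run them in lockstep. The first has 3 states tracking whether and how much of `10` has been seen; the second has 15 states tracking the last 3 symbols read. A product state is a pair (one from each), accepting exactly when both do.
A 19-state machine:
          0    1  
>  q0     q1   q2 
   q1     q3   q4 
   q2     q5   q6 
   q3     q7   q8 
   q4     q9  q10 
   q5    q11  q12 
   q6    q13  q14 
   q7     q7   q8 
   q8     q9  q10 
 * q9    q11  q12 
   q10   q13  q14 
   q11   q15  q16 
   q12    q9  q17 
   q13   q11  q12 
   q14   q13  q14 
 * q15   q15  q16 
 * q16    q9  q17 
 * q17   q13  q18 
   q18   q13  q18 
(> = start, * = accepting)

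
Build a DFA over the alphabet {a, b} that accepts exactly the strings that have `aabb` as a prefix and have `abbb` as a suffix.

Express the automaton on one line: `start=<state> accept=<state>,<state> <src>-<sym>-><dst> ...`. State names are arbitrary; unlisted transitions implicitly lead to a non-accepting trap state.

start=q0 accept=q7 q0-a->q1 q0-b->q2 q1-a->q3 q1-b->q2 q2-a->q2 q2-b->q2 q3-a->q2 q3-b->q4 q4-a->q2 q4-b->q5 q5-a->q6 q5-b->q7 q6-a->q6 q6-b->q8 q7-a->q6 q7-b->q9 q8-a->q6 q8-b->q5 q9-a->q6 q9-b->q9

Run two small machines in parallel and take their product. One (6 states) tracks whether the input so far still matches the prefix `aabb`; the other (5 states) tracks how much of the suffix `abbb` has currently been matched. Each combined state is a pair, one component from each; accept when both components accept. After merging equivalent states the machine shrinks.
With 10 states:
        a   b  
>  q0   q1  q2 
   q1   q3  q2 
   q2   q2  q2 
   q3   q2  q4 
   q4   q2  q5 
   q5   q6  q7 
   q6   q6  q8 
 * q7   q6  q9 
   q8   q6  q5 
   q9   q6  q9 
(> = start, * = accepting)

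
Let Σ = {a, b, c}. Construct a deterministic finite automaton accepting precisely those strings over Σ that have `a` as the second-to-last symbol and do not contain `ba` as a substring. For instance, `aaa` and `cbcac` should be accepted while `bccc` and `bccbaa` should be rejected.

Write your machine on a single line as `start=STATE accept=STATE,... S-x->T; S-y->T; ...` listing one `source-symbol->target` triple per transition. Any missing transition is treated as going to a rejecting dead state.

start=q0; accept=q4,q5,q6; q0-a->q1; q0-b->q2; q0-c->q3; q1-a->q4; q1-b->q5; q1-c->q6; q2-a->q7; q2-b->q8; q2-c->q9; q3-a->q10; q3-b->q11; q3-c->q12; q4-a->q4; q4-b->q5; q4-c->q6; q5-a->q7; q5-b->q8; q5-c->q9; q6-a->q10; q6-b->q11; q6-c->q12; q7-a->q13; q7-b->q14; q7-c->q15; q8-a->q7; q8-b->q8; q8-c->q9; q9-a->q10; q9-b->q11; q9-c->q12; q10-a->q4; q10-b->q5; q10-c->q6; q11-a->q7; q11-b->q8; q11-c->q9; q12-a->q10; q12-b->q11; q12-c->q12; q13-a->q13; q13-b->q14; q13-c->q15; q14-a->q7; q14-b->q16; q14-c->q17; q15-a->q18; q15-b->q19; q15-c->q20; q16-a->q7; q16-b->q16; q16-c->q17; q17-a->q18; q17-b->q19; q17-c->q20; q18-a->q13; q18-b->q14; q18-c->q15; q19-a->q7; q19-b->q16; q19-c->q17; q20-a->q18; q20-b->q19; q20-c->q20

Handle the two conditions separately and then intersect. One (13 states) tracks the last 2 symbols read; the other (3 states) tracks partial matches of the forbidden pattern `ba`. Each combined state is a pair, one component from each; accept when both components accept.
A 21-state machine:
          a    b    c  
>  q0     q1   q2   q3 
   q1     q4   q5   q6 
   q2     q7   q8   q9 
   q3    q10  q11  q12 
 * q4     q4   q5   q6 
 * q5     q7   q8   q9 
 * q6    q10  q11  q12 
   q7    q13  q14  q15 
   q8     q7   q8   q9 
   q9    q10  q11  q12 
   q10    q4   q5   q6 
   q11    q7   q8   q9 
   q12   q10  q11  q12 
   q13   q13  q14  q15 
   q14    q7  q16  q17 
   q15   q18  q19  q20 
   q16    q7  q16  q17 
   q17   q18  q19  q20 
   q18   q13  q14  q15 
   q19    q7  q16  q17 
   q20   q18  q19  q20 
(> = start, * = accepting)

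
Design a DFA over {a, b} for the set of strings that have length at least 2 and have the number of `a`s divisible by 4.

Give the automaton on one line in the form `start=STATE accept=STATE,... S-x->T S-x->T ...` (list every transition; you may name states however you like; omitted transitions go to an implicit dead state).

start=S0 accept=S4 S0-a->S1 S0-b->S2 S1-a->S3 S1-b->S1 S2-a->S1 S2-b->S4 S3-a->S5 S3-b->S3 S4-a->S1 S4-b->S4 S5-a->S4 S5-b->S5

Build one automaton per condition and run them in lockstep. The first has 4 states tracking the input length, saturating at 3; the second has 4 states tracking the count of `a`s modulo 4. A product state is a pair (one from each), accepting exactly when both do. Minimizing collapses redundant product states.
A 6-state machine:
        a   b  
>  S0   S1  S2 
   S1   S3  S1 
   S2   S1  S4 
   S3   S5  S3 
 * S4   S1  S4 
   S5   S4  S5 
(> = start, * = accepting)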